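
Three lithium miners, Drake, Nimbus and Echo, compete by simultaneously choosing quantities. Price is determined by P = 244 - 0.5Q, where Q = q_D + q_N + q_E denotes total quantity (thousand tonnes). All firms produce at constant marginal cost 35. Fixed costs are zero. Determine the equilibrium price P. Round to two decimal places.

87.25

A representative firm's profit is π_i = q_i(244 - 0.5Q) - 35q_i.
Setting ∂π_i/∂q_i = 0 with rivals' quantities fixed: 209 - q_i - (1/2)·Σ_{j≠i} q_j = 0.
By symmetry each firm produces the same amount; substituting Σ_{j≠i} q_j = 2q_i yields q_i = 209/2.
Total output Q = 627/2, so price P = 244 - (1/2)·(627/2) = 349/4.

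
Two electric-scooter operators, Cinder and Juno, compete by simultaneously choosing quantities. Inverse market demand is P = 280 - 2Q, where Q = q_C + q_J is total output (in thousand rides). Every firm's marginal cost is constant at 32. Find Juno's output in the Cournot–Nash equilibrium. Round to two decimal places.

A representative firm's profit is π_i = q_i(280 - 2Q) - 32q_i.
First-order condition (treating rivals' output as given): 248 - 4q_i - 2q_j = 0.
With identical firms every q_j equals q_i, so q_j = q_i and 248 = 6q_i, giving q_i = 124/3.

41.33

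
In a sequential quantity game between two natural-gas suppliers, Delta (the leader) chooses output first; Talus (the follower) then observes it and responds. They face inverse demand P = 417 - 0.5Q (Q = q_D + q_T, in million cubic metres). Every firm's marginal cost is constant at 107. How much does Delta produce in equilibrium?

310

Solve by backward induction. Given q_D, the follower Talus maximises π_T = (417 - (1/2)q_D - (1/2)q_T)q_T - 107q_T.
Follower FOC: 310 - (1/2)q_D - q_T = 0, so q_T(q_D) = (310 - (1/2)q_D).
The leader anticipates this reaction. Substituting into P = 417 - 0.5Q gives P = 262 - (1/4)q_D, so π_D = (262 - (1/4)q_D)q_D - 107q_D.
Leader FOC: 155 - (1/2)q_D = 0, so q_D = 310.
Then q_T = (310 - (1/2)·310) = 155.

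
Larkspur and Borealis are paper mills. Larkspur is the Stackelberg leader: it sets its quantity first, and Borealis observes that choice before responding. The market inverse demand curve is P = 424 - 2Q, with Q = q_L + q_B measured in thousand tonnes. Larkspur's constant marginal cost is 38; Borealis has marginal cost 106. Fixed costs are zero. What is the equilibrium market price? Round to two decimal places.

151.50

The follower Borealis best-responds to any q_L: π_B = (424 - 2Q)q_B - 106q_B.
Follower FOC: 318 - 2q_L - 4q_B = 0, so q_B(q_L) = (318 - 2q_L)/4.
The leader anticipates this reaction. Substituting into P = 424 - 2Q gives P = 265 - q_L, so π_L = (265 - q_L)q_L - 38q_L.
Maximising: ∂π_L/∂q_L = 227 - 2q_L = 0, giving q_L = 227/2.
Then q_B = (318 - 2·(227/2))/4 = 91/4.
Total output Q = 545/4, so price P = 424 - 2·(545/4) = 303/2.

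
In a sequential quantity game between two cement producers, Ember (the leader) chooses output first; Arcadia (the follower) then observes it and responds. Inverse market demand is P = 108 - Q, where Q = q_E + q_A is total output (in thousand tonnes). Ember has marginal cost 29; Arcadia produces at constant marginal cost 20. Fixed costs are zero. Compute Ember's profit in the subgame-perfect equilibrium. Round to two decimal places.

612.50

The follower Arcadia best-responds to any q_E: π_A = (108 - Q)q_A - 20q_A.
Setting the follower's marginal profit to zero, 88 - q_E - 2q_A = 0, i.e. q_A = (88 - q_E)/2.
Ember substitutes q_A(q_E) into its own profit: π_E = q_E(108 - q_E - (88 - q_E)/2) - 29q_E = (64 - (1/2)q_E)q_E - 29q_E.
Leader FOC: 35 - q_E = 0, so q_E = 35.
Then q_A = (88 - 35)/2 = 53/2.
Price P = 108 - 123/2 = 93/2.
Ember's profit: (93/2 - 29)·35 = 1225/2.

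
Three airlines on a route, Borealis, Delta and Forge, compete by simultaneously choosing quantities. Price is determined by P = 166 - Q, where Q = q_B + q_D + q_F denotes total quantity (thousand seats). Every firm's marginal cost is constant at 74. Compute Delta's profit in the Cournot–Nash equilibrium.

529

A representative firm's profit is π_i = q_i(166 - Q) - 74q_i.
Setting ∂π_i/∂q_i = 0 with rivals' quantities fixed: 92 - 2q_i - Σ_{j≠i} q_j = 0.
By symmetry each firm produces the same amount; substituting Σ_{j≠i} q_j = 2q_i yields q_i = 92/4 = 23.
Price P = 166 - 69 = 97.
Delta's profit: (97 - 74)·23 = 529.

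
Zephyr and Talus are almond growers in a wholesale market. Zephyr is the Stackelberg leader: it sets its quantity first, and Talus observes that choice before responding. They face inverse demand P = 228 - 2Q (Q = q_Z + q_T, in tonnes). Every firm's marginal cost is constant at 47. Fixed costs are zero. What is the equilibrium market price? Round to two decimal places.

Solve by backward induction. Given q_Z, the follower Talus maximises π_T = (228 - 2q_Z - 2q_T)q_T - 47q_T.
Setting the follower's marginal profit to zero, 181 - 2q_Z - 4q_T = 0, i.e. q_T = (181 - 2q_Z)/4.
Zephyr substitutes q_T(q_Z) into its own profit: π_Z = q_Z(228 - 2q_Z - (181 - 2q_Z)/2) - 47q_Z = (275/2 - q_Z)q_Z - 47q_Z.
Leader FOC: 181/2 - 2q_Z = 0, so q_Z = 181/4.
Then q_T = (181 - 2·(181/4))/4 = 181/8.
Total output Q = 543/8, so price P = 228 - 2·(543/8) = 369/4.

92.25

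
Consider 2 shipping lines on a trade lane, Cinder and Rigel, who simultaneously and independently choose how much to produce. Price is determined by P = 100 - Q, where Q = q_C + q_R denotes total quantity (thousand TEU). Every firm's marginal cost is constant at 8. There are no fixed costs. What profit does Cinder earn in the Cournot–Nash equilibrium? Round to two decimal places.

940.44

Each firm earns π_i = (100 - Q)q_i - 8q_i.
Setting ∂π_i/∂q_i = 0 with rivals' quantities fixed: 92 - 2q_i - q_j = 0.
By symmetry each firm produces the same amount; substituting q_j = q_i yields q_i = 92/3.
Price P = 100 - 184/3 = 116/3.
Cinder's profit: (116/3 - 8)·(92/3) = 940.4444.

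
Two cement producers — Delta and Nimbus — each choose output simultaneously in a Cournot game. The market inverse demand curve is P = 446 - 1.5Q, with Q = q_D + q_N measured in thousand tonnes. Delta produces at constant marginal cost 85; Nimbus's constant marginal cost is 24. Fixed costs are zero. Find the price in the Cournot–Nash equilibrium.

185

Delta's profit: π_D = (446 - 1.5Q)q_D - (85q_D). Setting ∂π_D/∂q_D = 0: 361 - 3q_D - (3/2)(q_N) = 0.
Nimbus's profit: π_N = (446 - 1.5Q)q_N - (24q_N). Setting ∂π_N/∂q_N = 0: 422 - 3q_N - (3/2)(q_D) = 0.
Rearranging gives the reaction functions q_D = (361 - (3/2)q_N)/3 and q_N = (422 - (3/2)q_D)/3.
Solving the pair: q_D = 200/3, q_N = 322/3.
Total output Q = 174, so price P = 446 - (3/2)·174 = 185.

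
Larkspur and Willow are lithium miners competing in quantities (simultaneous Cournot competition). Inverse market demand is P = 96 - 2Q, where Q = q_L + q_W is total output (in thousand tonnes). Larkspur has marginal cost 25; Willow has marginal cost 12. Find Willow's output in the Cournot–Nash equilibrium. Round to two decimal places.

16.17

Larkspur's profit: π_L = (96 - 2Q)q_L - (25q_L). Setting ∂π_L/∂q_L = 0: 71 - 4q_L - 2(q_W) = 0.
Willow's profit: π_W = (96 - 2Q)q_W - (12q_W). Setting ∂π_W/∂q_W = 0: 84 - 4q_W - 2(q_L) = 0.
Best responses: q_L = (71 - 2q_W)/4, q_W = (84 - 2q_L)/4.
Solving the pair: q_L = 29/3, q_W = 97/6.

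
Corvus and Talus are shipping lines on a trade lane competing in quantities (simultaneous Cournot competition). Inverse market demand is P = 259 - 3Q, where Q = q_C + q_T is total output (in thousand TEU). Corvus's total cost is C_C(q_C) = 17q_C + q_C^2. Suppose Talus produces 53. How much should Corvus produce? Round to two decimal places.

10.38

With the rival's output fixed at 53, Corvus's profit is π_C = (259 - 3·53 - 3q_C)q_C - (17q_C + q_C²) = (100 - 3q_C)q_C - (17q_C + q_C²).
∂π_C/∂q_C = 83 - 8q_C = 0, so q_C = 83/8.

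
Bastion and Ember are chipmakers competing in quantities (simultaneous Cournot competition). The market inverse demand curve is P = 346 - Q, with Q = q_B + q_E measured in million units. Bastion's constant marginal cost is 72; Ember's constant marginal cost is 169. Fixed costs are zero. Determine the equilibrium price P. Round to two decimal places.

Bastion's profit: π_B = (346 - Q)q_B - (72q_B). Setting ∂π_B/∂q_B = 0: 274 - 2q_B - (q_E) = 0.
Ember's first-order condition: 177 - 2q_E - (q_B) = 0.
So q_B = (274 - q_E)/2 and q_E = (177 - q_B)/2.
Substituting one into the other gives q_B = 371/3 and q_E = 80/3.
Total output Q = 451/3, so price P = 346 - 451/3 = 587/3.

195.67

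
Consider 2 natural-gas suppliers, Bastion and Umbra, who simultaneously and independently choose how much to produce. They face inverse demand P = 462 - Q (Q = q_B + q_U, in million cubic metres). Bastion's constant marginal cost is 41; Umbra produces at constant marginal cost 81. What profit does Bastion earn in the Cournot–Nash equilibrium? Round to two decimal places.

23613.44

Bastion's profit: π_B = (462 - Q)q_B - (41q_B). Setting ∂π_B/∂q_B = 0: 421 - 2q_B - (q_U) = 0.
Umbra's profit: π_U = (462 - Q)q_U - (81q_U). Setting ∂π_U/∂q_U = 0: 381 - 2q_U - (q_B) = 0.
So q_B = (421 - q_U)/2 and q_U = (381 - q_B)/2.
Substituting one into the other gives q_B = 461/3 and q_U = 341/3.
Price P = 462 - 802/3 = 584/3.
Bastion's profit: (584/3 - 41)·(461/3) = 23613.4444.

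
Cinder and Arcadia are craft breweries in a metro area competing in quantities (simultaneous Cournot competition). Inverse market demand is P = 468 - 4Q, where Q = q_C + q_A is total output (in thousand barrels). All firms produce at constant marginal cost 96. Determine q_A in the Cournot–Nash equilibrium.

Each firm earns π_i = (468 - 4Q)q_i - 96q_i.
Setting ∂π_i/∂q_i = 0 with rivals' quantities fixed: 372 - 8q_i - 4q_j = 0.
With identical firms every q_j equals q_i, so q_j = q_i and 372 = 12q_i, giving q_i = 31.

31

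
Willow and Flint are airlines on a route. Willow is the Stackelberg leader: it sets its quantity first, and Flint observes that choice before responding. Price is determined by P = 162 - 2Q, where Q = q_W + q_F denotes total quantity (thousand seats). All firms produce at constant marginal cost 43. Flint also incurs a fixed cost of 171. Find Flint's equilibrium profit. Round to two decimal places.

The follower Flint best-responds to any q_W: π_F = (162 - 2Q)q_F - 43q_F.
Setting the follower's marginal profit to zero, 119 - 2q_W - 4q_F = 0, i.e. q_F = (119 - 2q_W)/4.
The leader anticipates this reaction. Substituting into P = 162 - 2Q gives P = 205/2 - q_W, so π_W = (205/2 - q_W)q_W - 43q_W.
Leader FOC: 119/2 - 2q_W = 0, so q_W = 119/4.
Then q_F = (119 - 2·(119/4))/4 = 119/8.
Price P = 162 - 2·(357/8) = 291/4.
Flint's profit: (291/4 - 43)·(119/8) - 171 = 271.5313.

271.53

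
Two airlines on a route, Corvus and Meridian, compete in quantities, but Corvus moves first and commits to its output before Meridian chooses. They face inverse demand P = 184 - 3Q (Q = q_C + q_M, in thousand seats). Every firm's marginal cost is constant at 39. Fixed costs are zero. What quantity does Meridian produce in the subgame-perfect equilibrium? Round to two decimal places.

12.08

The follower Meridian best-responds to any q_C: π_M = (184 - 3Q)q_M - 39q_M.
Setting the follower's marginal profit to zero, 145 - 3q_C - 6q_M = 0, i.e. q_M = (145 - 3q_C)/6.
Corvus substitutes q_M(q_C) into its own profit: π_C = q_C(184 - 3q_C - (145 - 3q_C)/2) - 39q_C = (223/2 - (3/2)q_C)q_C - 39q_C.
Leader FOC: 145/2 - 3q_C = 0, so q_C = 145/6.
Then q_M = (145 - 3·(145/6))/6 = 145/12.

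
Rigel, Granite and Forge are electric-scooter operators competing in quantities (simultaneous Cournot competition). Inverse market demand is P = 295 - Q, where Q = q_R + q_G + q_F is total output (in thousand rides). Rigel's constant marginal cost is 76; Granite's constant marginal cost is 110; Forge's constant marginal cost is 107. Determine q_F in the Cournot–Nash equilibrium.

40

Rigel's profit: π_R = (295 - Q)q_R - (76q_R). Setting ∂π_R/∂q_R = 0: 219 - 2q_R - (q_G + q_F) = 0.
Granite's first-order condition: 185 - 2q_G - (q_R + q_F) = 0.
Forge's first-order condition: 188 - 2q_F - (q_R + q_G) = 0.
Summing all 3 equations gives 592 − 4Q = 0, hence Q = 148.
Back-substituting: q_R = (219 − 148) = 71, q_G = (185 − 148) = 37, q_F = (188 − 148) = 40.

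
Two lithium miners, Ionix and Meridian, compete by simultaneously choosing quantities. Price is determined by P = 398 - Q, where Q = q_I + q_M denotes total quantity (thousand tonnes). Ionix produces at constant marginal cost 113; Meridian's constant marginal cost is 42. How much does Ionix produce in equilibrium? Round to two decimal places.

71.33

Ionix's profit: π_I = (398 - Q)q_I - (113q_I). Setting ∂π_I/∂q_I = 0: 285 - 2q_I - (q_M) = 0.
Meridian's profit: π_M = (398 - Q)q_M - (42q_M). Setting ∂π_M/∂q_M = 0: 356 - 2q_M - (q_I) = 0.
So q_I = (285 - q_M)/2 and q_M = (356 - q_I)/2.
Solving the pair: q_I = 214/3, q_M = 427/3.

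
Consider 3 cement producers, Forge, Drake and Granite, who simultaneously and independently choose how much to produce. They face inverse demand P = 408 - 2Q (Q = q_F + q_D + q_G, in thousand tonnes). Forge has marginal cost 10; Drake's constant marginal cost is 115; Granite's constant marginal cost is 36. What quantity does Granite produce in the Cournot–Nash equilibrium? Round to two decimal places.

Forge's profit: π_F = (408 - 2Q)q_F - (10q_F). Setting ∂π_F/∂q_F = 0: 398 - 4q_F - 2(q_D + q_G) = 0.
Drake's first-order condition: 293 - 4q_D - 2(q_F + q_G) = 0.
Granite's profit: π_G = (408 - 2Q)q_G - (36q_G). Setting ∂π_G/∂q_G = 0: 372 - 4q_G - 2(q_F + q_D) = 0.
Adding the 3 conditions: 1063 − 4Q − 4Q = 0, i.e. Q = 1063/8.
Back-substituting: q_F = (398 − 1063/4)/2 = 529/8, q_D = (293 − 1063/4)/2 = 109/8, q_G = (372 − 1063/4)/2 = 425/8.

53.13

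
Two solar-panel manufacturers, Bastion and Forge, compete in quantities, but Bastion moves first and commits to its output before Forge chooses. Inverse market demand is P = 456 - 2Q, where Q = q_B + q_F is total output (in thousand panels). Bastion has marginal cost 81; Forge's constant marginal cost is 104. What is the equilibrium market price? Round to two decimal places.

180.50

The follower Forge best-responds to any q_B: π_F = (456 - 2Q)q_F - 104q_F.
∂π_F/∂q_F = 352 - 2q_B - 4q_F = 0 gives the reaction function q_F = (352 - 2q_B)/4.
The leader anticipates this reaction. Substituting into P = 456 - 2Q gives P = 280 - q_B, so π_B = (280 - q_B)q_B - 81q_B.
Maximising: ∂π_B/∂q_B = 199 - 2q_B = 0, giving q_B = 199/2.
Then q_F = (352 - 2·(199/2))/4 = 153/4.
Total output Q = 551/4, so price P = 456 - 2·(551/4) = 361/2.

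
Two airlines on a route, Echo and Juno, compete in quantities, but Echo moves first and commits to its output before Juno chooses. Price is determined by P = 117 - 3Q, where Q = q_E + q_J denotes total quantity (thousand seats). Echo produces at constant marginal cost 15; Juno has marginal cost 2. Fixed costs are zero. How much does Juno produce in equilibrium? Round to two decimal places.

11.75

Solve by backward induction. Given q_E, the follower Juno maximises π_J = (117 - 3q_E - 3q_J)q_J - 2q_J.
∂π_J/∂q_J = 115 - 3q_E - 6q_J = 0 gives the reaction function q_J = (115 - 3q_E)/6.
The leader anticipates this reaction. Substituting into P = 117 - 3Q gives P = 119/2 - (3/2)q_E, so π_E = (119/2 - (3/2)q_E)q_E - 15q_E.
Leader FOC: 89/2 - 3q_E = 0, so q_E = 89/6.
Then q_J = (115 - 3·(89/6))/6 = 47/4.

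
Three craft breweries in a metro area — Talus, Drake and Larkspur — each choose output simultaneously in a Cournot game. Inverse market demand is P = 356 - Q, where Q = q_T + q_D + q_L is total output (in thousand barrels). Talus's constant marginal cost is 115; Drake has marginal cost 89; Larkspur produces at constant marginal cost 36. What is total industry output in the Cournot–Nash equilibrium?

Talus's profit: π_T = (356 - Q)q_T - (115q_T). Setting ∂π_T/∂q_T = 0: 241 - 2q_T - (q_D + q_L) = 0.
Drake's first-order condition: 267 - 2q_D - (q_T + q_L) = 0.
Larkspur's first-order condition: 320 - 2q_L - (q_T + q_D) = 0.
Adding the 3 conditions: 828 − 2Q − 2Q = 0, i.e. Q = 207.
Back-substituting: q_T = (241 − 207) = 34, q_D = (267 − 207) = 60, q_L = (320 − 207) = 113.
Total output Q = 34 + 60 + 113 = 207.

207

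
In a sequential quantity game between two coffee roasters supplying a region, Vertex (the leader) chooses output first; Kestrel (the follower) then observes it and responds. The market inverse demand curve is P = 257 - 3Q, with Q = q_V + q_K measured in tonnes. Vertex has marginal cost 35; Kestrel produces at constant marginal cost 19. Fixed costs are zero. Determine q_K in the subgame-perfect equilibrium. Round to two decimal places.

22.50

Solve by backward induction. Given q_V, the follower Kestrel maximises π_K = (257 - 3q_V - 3q_K)q_K - 19q_K.
Setting the follower's marginal profit to zero, 238 - 3q_V - 6q_K = 0, i.e. q_K = (238 - 3q_V)/6.
The leader anticipates this reaction. Substituting into P = 257 - 3Q gives P = 138 - (3/2)q_V, so π_V = (138 - (3/2)q_V)q_V - 35q_V.
Leader FOC: 103 - 3q_V = 0, so q_V = 103/3.
Then q_K = (238 - 3·(103/3))/6 = 45/2.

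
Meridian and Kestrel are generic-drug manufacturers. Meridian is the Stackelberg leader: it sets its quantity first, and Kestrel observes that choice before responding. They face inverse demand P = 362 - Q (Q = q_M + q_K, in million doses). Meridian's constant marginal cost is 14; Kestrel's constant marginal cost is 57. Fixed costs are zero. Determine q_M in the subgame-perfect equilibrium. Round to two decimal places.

The follower Kestrel best-responds to any q_M: π_K = (362 - Q)q_K - 57q_K.
∂π_K/∂q_K = 305 - q_M - 2q_K = 0 gives the reaction function q_K = (305 - q_M)/2.
Meridian substitutes q_K(q_M) into its own profit: π_M = q_M(362 - q_M - (305 - q_M)/2) - 14q_M = (419/2 - (1/2)q_M)q_M - 14q_M.
Leader FOC: 391/2 - q_M = 0, so q_M = 391/2.
Then q_K = (305 - 391/2)/2 = 219/4.

195.50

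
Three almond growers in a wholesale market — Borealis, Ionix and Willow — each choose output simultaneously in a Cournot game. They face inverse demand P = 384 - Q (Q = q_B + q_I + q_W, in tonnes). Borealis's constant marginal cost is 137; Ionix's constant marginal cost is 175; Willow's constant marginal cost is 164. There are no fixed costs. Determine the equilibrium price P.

215

Borealis's profit: π_B = (384 - Q)q_B - (137q_B). Setting ∂π_B/∂q_B = 0: 247 - 2q_B - (q_I + q_W) = 0.
Ionix's first-order condition: 209 - 2q_I - (q_B + q_W) = 0.
Willow's first-order condition: 220 - 2q_W - (q_B + q_I) = 0.
Adding the 3 first-order conditions: 676 − 4Q = 0, so Q = 169.
Back-substituting: q_B = (247 − 169) = 78, q_I = (209 − 169) = 40, q_W = (220 − 169) = 51.
Total output Q = 169, so price P = 384 - 169 = 215.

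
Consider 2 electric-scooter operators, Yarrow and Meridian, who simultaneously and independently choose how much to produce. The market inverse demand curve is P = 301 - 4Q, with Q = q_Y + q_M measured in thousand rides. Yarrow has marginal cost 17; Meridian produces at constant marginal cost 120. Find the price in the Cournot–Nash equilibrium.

Yarrow's profit: π_Y = (301 - 4Q)q_Y - (17q_Y). Setting ∂π_Y/∂q_Y = 0: 284 - 8q_Y - 4(q_M) = 0.
Meridian's profit: π_M = (301 - 4Q)q_M - (120q_M). Setting ∂π_M/∂q_M = 0: 181 - 8q_M - 4(q_Y) = 0.
Best responses: q_Y = (284 - 4q_M)/8, q_M = (181 - 4q_Y)/8.
Substituting one into the other gives q_Y = 129/4 and q_M = 13/2.
Total output Q = 155/4, so price P = 301 - 4·(155/4) = 146.

146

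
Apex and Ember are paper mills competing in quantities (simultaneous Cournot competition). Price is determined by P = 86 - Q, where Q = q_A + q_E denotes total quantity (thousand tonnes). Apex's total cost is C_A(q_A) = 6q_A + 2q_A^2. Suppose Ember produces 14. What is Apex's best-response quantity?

With the rival's output fixed at 14, Apex's profit is π_A = (86 - 14 - q_A)q_A - (6q_A + 2q_A²) = (72 - q_A)q_A - (6q_A + 2q_A²).
∂π_A/∂q_A = 66 - 6q_A = 0, so q_A = 11.

11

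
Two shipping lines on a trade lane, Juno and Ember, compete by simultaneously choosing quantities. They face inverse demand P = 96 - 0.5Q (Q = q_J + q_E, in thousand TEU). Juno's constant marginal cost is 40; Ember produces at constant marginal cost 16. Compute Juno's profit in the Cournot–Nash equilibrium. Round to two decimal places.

227.56

Juno's profit: π_J = (96 - 0.5Q)q_J - (40q_J). Setting ∂π_J/∂q_J = 0: 56 - q_J - (1/2)(q_E) = 0.
Ember's profit: π_E = (96 - 0.5Q)q_E - (16q_E). Setting ∂π_E/∂q_E = 0: 80 - q_E - (1/2)(q_J) = 0.
So q_J = (56 - (1/2)q_E) and q_E = (80 - (1/2)q_J).
Solving the pair: q_J = 64/3, q_E = 208/3.
Price P = 96 - (1/2)·(272/3) = 152/3.
Juno's profit: (152/3 - 40)·(64/3) = 227.5556.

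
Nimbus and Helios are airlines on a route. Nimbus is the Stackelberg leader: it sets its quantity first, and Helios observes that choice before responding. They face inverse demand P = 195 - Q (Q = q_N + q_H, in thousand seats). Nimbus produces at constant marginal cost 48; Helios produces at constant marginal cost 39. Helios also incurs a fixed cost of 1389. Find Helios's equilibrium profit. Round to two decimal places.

The follower Helios best-responds to any q_N: π_H = (195 - Q)q_H - 39q_H.
∂π_H/∂q_H = 156 - q_N - 2q_H = 0 gives the reaction function q_H = (156 - q_N)/2.
Nimbus substitutes q_H(q_N) into its own profit: π_N = q_N(195 - q_N - (156 - q_N)/2) - 48q_N = (117 - (1/2)q_N)q_N - 48q_N.
Leader FOC: 69 - q_N = 0, so q_N = 69.
Then q_H = (156 - 69)/2 = 87/2.
Price P = 195 - 225/2 = 165/2.
Helios's profit: (165/2 - 39)·(87/2) - 1389 = 503.2500.

503.25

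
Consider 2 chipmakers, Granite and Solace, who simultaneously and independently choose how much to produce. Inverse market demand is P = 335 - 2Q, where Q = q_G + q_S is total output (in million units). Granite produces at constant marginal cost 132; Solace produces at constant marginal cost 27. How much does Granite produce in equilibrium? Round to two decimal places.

16.33

Granite's profit: π_G = (335 - 2Q)q_G - (132q_G). Setting ∂π_G/∂q_G = 0: 203 - 4q_G - 2(q_S) = 0.
Solace's profit: π_S = (335 - 2Q)q_S - (27q_S). Setting ∂π_S/∂q_S = 0: 308 - 4q_S - 2(q_G) = 0.
Best responses: q_G = (203 - 2q_S)/4, q_S = (308 - 2q_G)/4.
Solving the pair: q_G = 49/3, q_S = 413/6.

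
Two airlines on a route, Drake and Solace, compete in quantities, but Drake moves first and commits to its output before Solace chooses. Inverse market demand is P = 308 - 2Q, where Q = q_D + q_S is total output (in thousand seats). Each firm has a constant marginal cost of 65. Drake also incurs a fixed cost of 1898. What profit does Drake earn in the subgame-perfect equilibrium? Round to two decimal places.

The follower Solace best-responds to any q_D: π_S = (308 - 2Q)q_S - 65q_S.
Follower FOC: 243 - 2q_D - 4q_S = 0, so q_S(q_D) = (243 - 2q_D)/4.
The leader anticipates this reaction. Substituting into P = 308 - 2Q gives P = 373/2 - q_D, so π_D = (373/2 - q_D)q_D - 65q_D.
Leader FOC: 243/2 - 2q_D = 0, so q_D = 243/4.
Then q_S = (243 - 2·(243/4))/4 = 243/8.
Price P = 308 - 2·(729/8) = 503/4.
Drake's profit: (503/4 - 65)·(243/4) - 1898 = 1792.5625.

1792.56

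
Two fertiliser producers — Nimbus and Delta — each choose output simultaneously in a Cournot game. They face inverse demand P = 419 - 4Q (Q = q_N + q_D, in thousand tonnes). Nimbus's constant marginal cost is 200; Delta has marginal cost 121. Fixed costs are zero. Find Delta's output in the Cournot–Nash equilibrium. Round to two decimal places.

31.42

Nimbus's profit: π_N = (419 - 4Q)q_N - (200q_N). Setting ∂π_N/∂q_N = 0: 219 - 8q_N - 4(q_D) = 0.
Delta's profit: π_D = (419 - 4Q)q_D - (121q_D). Setting ∂π_D/∂q_D = 0: 298 - 8q_D - 4(q_N) = 0.
Best responses: q_N = (219 - 4q_D)/8, q_D = (298 - 4q_N)/8.
Solving the pair: q_N = 35/3, q_D = 377/12.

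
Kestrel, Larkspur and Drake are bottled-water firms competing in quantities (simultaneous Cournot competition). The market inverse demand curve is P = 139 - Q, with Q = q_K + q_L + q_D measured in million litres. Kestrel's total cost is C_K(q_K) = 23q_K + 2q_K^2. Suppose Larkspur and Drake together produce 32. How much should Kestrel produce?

14

With rivals' combined output fixed at 32, Kestrel's profit is π_K = (139 - 32 - q_K)q_K - (23q_K + 2q_K²) = (107 - q_K)q_K - (23q_K + 2q_K²).
∂π_K/∂q_K = 84 - 6q_K = 0, so q_K = 14.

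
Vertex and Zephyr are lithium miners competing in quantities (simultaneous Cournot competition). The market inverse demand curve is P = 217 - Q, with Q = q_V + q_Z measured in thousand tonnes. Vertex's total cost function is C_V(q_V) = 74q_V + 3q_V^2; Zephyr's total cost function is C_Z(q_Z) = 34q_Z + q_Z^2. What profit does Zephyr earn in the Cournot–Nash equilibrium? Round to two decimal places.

3631.72

Vertex's profit: π_V = (217 - Q)q_V - (74q_V + 3q_V²). Setting ∂π_V/∂q_V = 0: 143 - 8q_V - (q_Z) = 0.
Zephyr's first-order condition: 183 - 4q_Z - (q_V) = 0.
Best responses: q_V = (143 - q_Z)/8, q_Z = (183 - q_V)/4.
Solving the pair: q_V = 389/31, q_Z = 1321/31.
Price P = 217 - 1710/31 = 161.8387.
Zephyr's profit: 161.8387·(1321/31) - 34·(1321/31) - (1321/31)² = 3631.7190.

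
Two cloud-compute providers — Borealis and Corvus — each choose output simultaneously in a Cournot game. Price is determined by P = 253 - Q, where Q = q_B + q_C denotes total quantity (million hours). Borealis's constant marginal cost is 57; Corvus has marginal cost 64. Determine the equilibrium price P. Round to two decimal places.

Borealis's profit: π_B = (253 - Q)q_B - (57q_B). Setting ∂π_B/∂q_B = 0: 196 - 2q_B - (q_C) = 0.
Corvus's profit: π_C = (253 - Q)q_C - (64q_C). Setting ∂π_C/∂q_C = 0: 189 - 2q_C - (q_B) = 0.
So q_B = (196 - q_C)/2 and q_C = (189 - q_B)/2.
Solving the pair: q_B = 203/3, q_C = 182/3.
Total output Q = 385/3, so price P = 253 - 385/3 = 374/3.

124.67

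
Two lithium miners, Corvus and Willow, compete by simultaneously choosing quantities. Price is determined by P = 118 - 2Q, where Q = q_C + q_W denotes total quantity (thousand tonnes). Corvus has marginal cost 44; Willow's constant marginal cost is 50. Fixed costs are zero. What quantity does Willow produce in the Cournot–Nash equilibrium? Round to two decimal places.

10.33

Corvus's profit: π_C = (118 - 2Q)q_C - (44q_C). Setting ∂π_C/∂q_C = 0: 74 - 4q_C - 2(q_W) = 0.
Willow's profit: π_W = (118 - 2Q)q_W - (50q_W). Setting ∂π_W/∂q_W = 0: 68 - 4q_W - 2(q_C) = 0.
Best responses: q_C = (74 - 2q_W)/4, q_W = (68 - 2q_C)/4.
Substituting one into the other gives q_C = 40/3 and q_W = 31/3.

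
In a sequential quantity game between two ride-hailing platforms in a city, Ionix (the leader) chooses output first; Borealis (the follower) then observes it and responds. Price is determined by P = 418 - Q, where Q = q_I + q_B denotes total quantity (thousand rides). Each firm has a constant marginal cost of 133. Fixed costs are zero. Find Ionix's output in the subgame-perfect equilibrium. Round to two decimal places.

142.50

Solve by backward induction. Given q_I, the follower Borealis maximises π_B = (418 - q_I - q_B)q_B - 133q_B.
Setting the follower's marginal profit to zero, 285 - q_I - 2q_B = 0, i.e. q_B = (285 - q_I)/2.
Ionix substitutes q_B(q_I) into its own profit: π_I = q_I(418 - q_I - (285 - q_I)/2) - 133q_I = (551/2 - (1/2)q_I)q_I - 133q_I.
Maximising: ∂π_I/∂q_I = 285/2 - q_I = 0, giving q_I = 285/2.
Then q_B = (285 - 285/2)/2 = 285/4.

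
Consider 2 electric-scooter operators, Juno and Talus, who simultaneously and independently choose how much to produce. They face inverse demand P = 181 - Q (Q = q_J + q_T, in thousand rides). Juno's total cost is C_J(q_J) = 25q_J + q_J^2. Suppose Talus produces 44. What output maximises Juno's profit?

With the rival's output fixed at 44, Juno's profit is π_J = (181 - 44 - q_J)q_J - (25q_J + q_J²) = (137 - q_J)q_J - (25q_J + q_J²).
∂π_J/∂q_J = 112 - 4q_J = 0, so q_J = 28.

28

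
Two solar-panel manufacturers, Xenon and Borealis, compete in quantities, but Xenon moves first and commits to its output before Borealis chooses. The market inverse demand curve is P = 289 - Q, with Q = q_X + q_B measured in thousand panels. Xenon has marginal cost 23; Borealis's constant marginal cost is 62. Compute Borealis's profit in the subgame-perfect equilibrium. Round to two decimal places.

Solve by backward induction. Given q_X, the follower Borealis maximises π_B = (289 - q_X - q_B)q_B - 62q_B.
∂π_B/∂q_B = 227 - q_X - 2q_B = 0 gives the reaction function q_B = (227 - q_X)/2.
Xenon substitutes q_B(q_X) into its own profit: π_X = q_X(289 - q_X - (227 - q_X)/2) - 23q_X = (351/2 - (1/2)q_X)q_X - 23q_X.
Leader FOC: 305/2 - q_X = 0, so q_X = 305/2.
Then q_B = (227 - 305/2)/2 = 149/4.
Price P = 289 - 759/4 = 397/4.
Borealis's profit: (397/4 - 62)·(149/4) = 1387.5625.

1387.56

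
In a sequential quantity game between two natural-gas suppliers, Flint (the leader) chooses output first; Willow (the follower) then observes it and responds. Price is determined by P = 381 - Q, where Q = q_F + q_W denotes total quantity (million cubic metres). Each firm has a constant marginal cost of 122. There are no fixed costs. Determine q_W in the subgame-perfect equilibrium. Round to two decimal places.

64.75

The follower Willow best-responds to any q_F: π_W = (381 - Q)q_W - 122q_W.
Follower FOC: 259 - q_F - 2q_W = 0, so q_W(q_F) = (259 - q_F)/2.
The leader anticipates this reaction. Substituting into P = 381 - Q gives P = 503/2 - (1/2)q_F, so π_F = (503/2 - (1/2)q_F)q_F - 122q_F.
The leader's first-order condition 259/2 - q_F = 0 yields q_F = 259/2.
Then q_W = (259 - 259/2)/2 = 259/4.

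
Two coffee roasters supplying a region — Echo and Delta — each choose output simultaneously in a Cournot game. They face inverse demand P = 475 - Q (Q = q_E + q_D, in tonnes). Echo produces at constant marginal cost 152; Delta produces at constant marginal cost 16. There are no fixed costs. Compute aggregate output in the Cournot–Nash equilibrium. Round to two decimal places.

Echo's profit: π_E = (475 - Q)q_E - (152q_E). Setting ∂π_E/∂q_E = 0: 323 - 2q_E - (q_D) = 0.
Delta's first-order condition: 459 - 2q_D - (q_E) = 0.
Rearranging gives the reaction functions q_E = (323 - q_D)/2 and q_D = (459 - q_E)/2.
Solving the pair: q_E = 187/3, q_D = 595/3.
Total output Q = 187/3 + 595/3 = 782/3.

260.67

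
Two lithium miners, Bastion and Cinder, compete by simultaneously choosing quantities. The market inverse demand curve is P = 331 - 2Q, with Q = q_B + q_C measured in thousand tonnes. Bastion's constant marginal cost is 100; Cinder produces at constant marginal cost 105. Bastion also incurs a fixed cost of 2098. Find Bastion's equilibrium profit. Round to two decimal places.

Bastion's profit: π_B = (331 - 2Q)q_B - (100q_B). Setting ∂π_B/∂q_B = 0: 231 - 4q_B - 2(q_C) = 0.
Cinder's profit: π_C = (331 - 2Q)q_C - (105q_C). Setting ∂π_C/∂q_C = 0: 226 - 4q_C - 2(q_B) = 0.
So q_B = (231 - 2q_C)/4 and q_C = (226 - 2q_B)/4.
Solving the pair: q_B = 118/3, q_C = 221/6.
Price P = 331 - 2·(457/6) = 536/3.
Bastion's profit: (536/3 - 100)·(118/3) - 2098 = 996.2222.

996.22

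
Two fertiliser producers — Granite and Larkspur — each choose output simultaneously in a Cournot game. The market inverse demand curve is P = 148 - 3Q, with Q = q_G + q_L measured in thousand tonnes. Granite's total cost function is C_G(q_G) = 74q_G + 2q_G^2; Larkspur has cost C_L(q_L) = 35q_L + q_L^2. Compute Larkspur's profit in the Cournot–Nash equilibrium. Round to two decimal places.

Granite's profit: π_G = (148 - 3Q)q_G - (74q_G + 2q_G²). Setting ∂π_G/∂q_G = 0: 74 - 10q_G - 3(q_L) = 0.
Larkspur's first-order condition: 113 - 8q_L - 3(q_G) = 0.
Rearranging gives the reaction functions q_G = (74 - 3q_L)/10 and q_L = (113 - 3q_G)/8.
Substituting one into the other gives q_G = 253/71 and q_L = 908/71.
Price P = 148 - 3·(1161/71) = 98.9437.
Larkspur's profit: 98.9437·(908/71) - 35·(908/71) - (908/71)² = 654.2067.

654.21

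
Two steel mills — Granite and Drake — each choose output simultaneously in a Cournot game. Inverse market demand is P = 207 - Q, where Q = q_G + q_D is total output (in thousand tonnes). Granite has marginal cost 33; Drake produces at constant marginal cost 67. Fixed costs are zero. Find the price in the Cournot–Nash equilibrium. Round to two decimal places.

Granite's profit: π_G = (207 - Q)q_G - (33q_G). Setting ∂π_G/∂q_G = 0: 174 - 2q_G - (q_D) = 0.
Drake's profit: π_D = (207 - Q)q_D - (67q_D). Setting ∂π_D/∂q_D = 0: 140 - 2q_D - (q_G) = 0.
Rearranging gives the reaction functions q_G = (174 - q_D)/2 and q_D = (140 - q_G)/2.
Substituting one into the other gives q_G = 208/3 and q_D = 106/3.
Total output Q = 314/3, so price P = 207 - 314/3 = 307/3.

102.33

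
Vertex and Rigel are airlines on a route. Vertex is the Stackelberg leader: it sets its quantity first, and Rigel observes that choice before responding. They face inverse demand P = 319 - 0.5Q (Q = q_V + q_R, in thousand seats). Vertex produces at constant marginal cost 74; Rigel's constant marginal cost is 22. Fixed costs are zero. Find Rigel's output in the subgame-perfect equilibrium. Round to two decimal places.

200.50

The follower Rigel best-responds to any q_V: π_R = (319 - 0.5Q)q_R - 22q_R.
Setting the follower's marginal profit to zero, 297 - (1/2)q_V - q_R = 0, i.e. q_R = (297 - (1/2)q_V).
The leader anticipates this reaction. Substituting into P = 319 - 0.5Q gives P = 341/2 - (1/4)q_V, so π_V = (341/2 - (1/4)q_V)q_V - 74q_V.
The leader's first-order condition 193/2 - (1/2)q_V = 0 yields q_V = 193.
Then q_R = (297 - (1/2)·193) = 401/2.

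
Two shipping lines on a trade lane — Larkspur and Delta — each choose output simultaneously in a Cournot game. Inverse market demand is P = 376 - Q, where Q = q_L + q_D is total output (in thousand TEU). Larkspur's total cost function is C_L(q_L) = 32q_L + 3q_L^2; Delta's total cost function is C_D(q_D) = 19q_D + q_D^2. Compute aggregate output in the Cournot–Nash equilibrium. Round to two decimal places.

113.90

Larkspur's profit: π_L = (376 - Q)q_L - (32q_L + 3q_L²). Setting ∂π_L/∂q_L = 0: 344 - 8q_L - (q_D) = 0.
Delta's first-order condition: 357 - 4q_D - (q_L) = 0.
So q_L = (344 - q_D)/8 and q_D = (357 - q_L)/4.
Solving the pair: q_L = 1019/31, q_D = 81.0323.
Total output Q = 1019/31 + 81.0323 = 113.9032.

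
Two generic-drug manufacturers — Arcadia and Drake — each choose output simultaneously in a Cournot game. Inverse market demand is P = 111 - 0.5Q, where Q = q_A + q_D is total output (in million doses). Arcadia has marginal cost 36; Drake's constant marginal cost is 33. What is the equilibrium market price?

60

Arcadia's profit: π_A = (111 - 0.5Q)q_A - (36q_A). Setting ∂π_A/∂q_A = 0: 75 - q_A - (1/2)(q_D) = 0.
Drake's first-order condition: 78 - q_D - (1/2)(q_A) = 0.
Rearranging gives the reaction functions q_A = (75 - (1/2)q_D) and q_D = (78 - (1/2)q_A).
Substituting one into the other gives q_A = 48 and q_D = 54.
Total output Q = 102, so price P = 111 - (1/2)·102 = 60.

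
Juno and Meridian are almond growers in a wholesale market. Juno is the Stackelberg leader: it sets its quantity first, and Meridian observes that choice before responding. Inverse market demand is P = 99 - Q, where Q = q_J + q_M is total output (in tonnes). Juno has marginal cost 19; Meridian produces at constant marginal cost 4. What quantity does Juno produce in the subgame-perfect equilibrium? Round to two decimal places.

The follower Meridian best-responds to any q_J: π_M = (99 - Q)q_M - 4q_M.
Follower FOC: 95 - q_J - 2q_M = 0, so q_M(q_J) = (95 - q_J)/2.
The leader anticipates this reaction. Substituting into P = 99 - Q gives P = 103/2 - (1/2)q_J, so π_J = (103/2 - (1/2)q_J)q_J - 19q_J.
The leader's first-order condition 65/2 - q_J = 0 yields q_J = 65/2.
Then q_M = (95 - 65/2)/2 = 125/4.

32.50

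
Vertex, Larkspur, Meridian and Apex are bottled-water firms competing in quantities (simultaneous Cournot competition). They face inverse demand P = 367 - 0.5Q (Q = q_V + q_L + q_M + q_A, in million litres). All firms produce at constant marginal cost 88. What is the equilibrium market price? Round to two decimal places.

143.80

A representative firm's profit is π_i = q_i(367 - 0.5Q) - 88q_i.
First-order condition (treating rivals' output as given): 279 - q_i - (1/2)·Σ_{j≠i} q_j = 0.
By symmetry each firm produces the same amount; substituting Σ_{j≠i} q_j = 3q_i yields q_i = 279/(5/2) = 558/5.
Total output Q = 446.4000, so price P = 367 - (1/2)·446.4000 = 719/5.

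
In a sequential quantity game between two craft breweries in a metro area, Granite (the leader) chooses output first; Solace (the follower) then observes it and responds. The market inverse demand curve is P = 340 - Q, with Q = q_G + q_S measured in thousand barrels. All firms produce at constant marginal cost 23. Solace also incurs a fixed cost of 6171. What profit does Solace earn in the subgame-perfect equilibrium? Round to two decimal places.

109.56

The follower Solace best-responds to any q_G: π_S = (340 - Q)q_S - 23q_S.
Follower FOC: 317 - q_G - 2q_S = 0, so q_S(q_G) = (317 - q_G)/2.
The leader anticipates this reaction. Substituting into P = 340 - Q gives P = 363/2 - (1/2)q_G, so π_G = (363/2 - (1/2)q_G)q_G - 23q_G.
Leader FOC: 317/2 - q_G = 0, so q_G = 317/2.
Then q_S = (317 - 317/2)/2 = 317/4.
Price P = 340 - 951/4 = 409/4.
Solace's profit: (409/4 - 23)·(317/4) - 6171 = 1753/16.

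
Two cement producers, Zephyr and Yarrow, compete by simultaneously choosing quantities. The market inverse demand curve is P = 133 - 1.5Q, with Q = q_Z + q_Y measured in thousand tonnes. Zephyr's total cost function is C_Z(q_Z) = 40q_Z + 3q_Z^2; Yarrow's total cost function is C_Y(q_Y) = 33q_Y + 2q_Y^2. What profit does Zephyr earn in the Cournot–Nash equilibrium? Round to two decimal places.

306.05

Zephyr's profit: π_Z = (133 - 1.5Q)q_Z - (40q_Z + 3q_Z²). Setting ∂π_Z/∂q_Z = 0: 93 - 9q_Z - (3/2)(q_Y) = 0.
Yarrow's profit: π_Y = (133 - 1.5Q)q_Y - (33q_Y + 2q_Y²). Setting ∂π_Y/∂q_Y = 0: 100 - 7q_Y - (3/2)(q_Z) = 0.
Rearranging gives the reaction functions q_Z = (93 - (3/2)q_Y)/9 and q_Y = (100 - (3/2)q_Z)/7.
Substituting one into the other gives q_Z = 668/81 and q_Y = 338/27.
Price P = 133 - (3/2)·(1682/81) = 101.8519.
Zephyr's profit: 101.8519·(668/81) - 40·(668/81) - 3(668/81)² = 306.0521.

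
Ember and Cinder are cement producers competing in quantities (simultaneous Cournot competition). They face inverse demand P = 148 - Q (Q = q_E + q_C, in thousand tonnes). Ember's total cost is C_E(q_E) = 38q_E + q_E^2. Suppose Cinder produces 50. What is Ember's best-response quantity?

With the rival's output fixed at 50, Ember's profit is π_E = (148 - 50 - q_E)q_E - (38q_E + q_E²) = (98 - q_E)q_E - (38q_E + q_E²).
∂π_E/∂q_E = 60 - 4q_E = 0, so q_E = 15.

15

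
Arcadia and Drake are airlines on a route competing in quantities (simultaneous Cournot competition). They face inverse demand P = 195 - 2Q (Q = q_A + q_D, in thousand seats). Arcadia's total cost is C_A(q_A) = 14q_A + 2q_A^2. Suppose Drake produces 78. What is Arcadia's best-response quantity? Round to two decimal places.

3.13

With the rival's output fixed at 78, Arcadia's profit is π_A = (195 - 2·78 - 2q_A)q_A - (14q_A + 2q_A²) = (39 - 2q_A)q_A - (14q_A + 2q_A²).
∂π_A/∂q_A = 25 - 8q_A = 0, so q_A = 25/8.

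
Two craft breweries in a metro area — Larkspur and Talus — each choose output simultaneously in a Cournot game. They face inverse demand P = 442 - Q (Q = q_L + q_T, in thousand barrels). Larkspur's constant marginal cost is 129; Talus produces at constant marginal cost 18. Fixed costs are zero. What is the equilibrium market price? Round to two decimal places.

196.33

Larkspur's profit: π_L = (442 - Q)q_L - (129q_L). Setting ∂π_L/∂q_L = 0: 313 - 2q_L - (q_T) = 0.
Talus's profit: π_T = (442 - Q)q_T - (18q_T). Setting ∂π_T/∂q_T = 0: 424 - 2q_T - (q_L) = 0.
Rearranging gives the reaction functions q_L = (313 - q_T)/2 and q_T = (424 - q_L)/2.
Solving the pair: q_L = 202/3, q_T = 535/3.
Total output Q = 737/3, so price P = 442 - 737/3 = 589/3.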